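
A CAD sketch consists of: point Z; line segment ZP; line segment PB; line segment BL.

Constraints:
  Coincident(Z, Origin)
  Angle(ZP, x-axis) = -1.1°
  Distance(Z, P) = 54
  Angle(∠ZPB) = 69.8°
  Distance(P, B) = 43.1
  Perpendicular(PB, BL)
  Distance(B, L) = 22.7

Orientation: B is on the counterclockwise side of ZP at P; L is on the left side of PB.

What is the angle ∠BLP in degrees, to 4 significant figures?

62.23°

Z is at the origin; ZP runs at -1.1° with length 54.0, so P = 54.0·(cos -1.1°, sin -1.1°) = (53.99, -1.037). ∠ZPB = 69.8°, so PB runs at -1.1° + (180° − 69.8°) = 109.1° from the x-axis; with |PB| = 43.1, B = P + 43.1·(cos 109.1°, sin 109.1°) = (39.89, 39.69). PB is perpendicular to BL; with |BL| = 22.7 on the left of PB, L = B + 22.7·(-0.9449, -0.3272) = (18.44, 32.26). Then cos ∠BLP = LB·LP / (|LB||LP|), giving 62.23°.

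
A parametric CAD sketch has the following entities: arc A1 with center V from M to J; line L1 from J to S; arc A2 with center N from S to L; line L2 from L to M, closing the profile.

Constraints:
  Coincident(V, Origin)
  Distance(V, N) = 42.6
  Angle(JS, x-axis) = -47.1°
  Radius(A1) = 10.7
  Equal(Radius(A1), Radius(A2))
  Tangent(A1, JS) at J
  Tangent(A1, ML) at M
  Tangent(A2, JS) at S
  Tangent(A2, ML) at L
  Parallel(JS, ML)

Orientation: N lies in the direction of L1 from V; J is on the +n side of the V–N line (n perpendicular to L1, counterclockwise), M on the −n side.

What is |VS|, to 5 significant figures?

43.923

The slot axis is L1's direction at -47.1°, so u = (cos -47.1°, sin -47.1°) = (0.68072, -0.73254) and n = (−sin -47.1°, cos -47.1°) = (0.73254, 0.68072). V is at the origin and N lies 42.6 along u from V, so N = 42.6·u = (28.999, -31.206). Tangency of A1 to both parallel lines with radius 10.7 puts J and M at V ± 10.7·n: J = (7.8382, 7.2837), M = (-7.8382, -7.2837). Equal radii place S and L the same way about N: S = N + 10.7·n = (36.837, -23.923), L = N − 10.7·n = (21.161, -38.490). Then |VS| = |S − V| = 43.923.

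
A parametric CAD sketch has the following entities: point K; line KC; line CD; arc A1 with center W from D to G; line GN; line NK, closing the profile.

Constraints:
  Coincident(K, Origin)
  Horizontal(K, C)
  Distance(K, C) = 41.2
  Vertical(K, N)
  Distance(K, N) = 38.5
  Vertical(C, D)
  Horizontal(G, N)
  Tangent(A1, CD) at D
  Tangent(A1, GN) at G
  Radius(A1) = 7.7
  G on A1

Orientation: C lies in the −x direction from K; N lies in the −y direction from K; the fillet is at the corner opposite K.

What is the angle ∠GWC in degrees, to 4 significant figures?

166.0°

The virtual corner opposite K is at (-41.20, -38.50). The tangent condition forces WD to be normal to CD and tangency of A1 to GN means the radius WG is perpendicular to GN, with radius 7.7, so the center W sits 7.7 in from both sides at W = (-33.50, -30.80). That places the tangent points at D = (-41.20, -30.80) on CD and G = (-33.50, -38.50) on GN. Then cos ∠GWC = WG·WC / (|WG||WC|), giving 166.0°.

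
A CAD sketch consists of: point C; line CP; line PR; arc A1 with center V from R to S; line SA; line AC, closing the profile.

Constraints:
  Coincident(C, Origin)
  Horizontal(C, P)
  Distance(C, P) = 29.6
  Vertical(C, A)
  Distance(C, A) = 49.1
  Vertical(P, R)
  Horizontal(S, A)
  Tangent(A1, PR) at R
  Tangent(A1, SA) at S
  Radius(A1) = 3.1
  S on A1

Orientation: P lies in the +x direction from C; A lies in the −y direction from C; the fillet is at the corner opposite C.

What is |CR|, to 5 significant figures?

54.701

C is at the origin; C and P share the same y with |CP| = 29.6 and P on the +x side, so P = (29.600, 0.0000). CA is vertical with |CA| = 49.1 and A on the −y side, so A = (0.0000, -49.100). The virtual corner opposite C is at (29.600, -49.100). The tangent condition forces VR to be normal to PR and since A1 is tangent to SA there, VS ⟂ SA, with radius 3.1, so the center V sits 3.1 in from both sides at V = (26.500, -46.000). That places the tangent points at R = (29.600, -46.000) on PR and S = (26.500, -49.100) on SA. Then |CR| = |R − C| = 54.701.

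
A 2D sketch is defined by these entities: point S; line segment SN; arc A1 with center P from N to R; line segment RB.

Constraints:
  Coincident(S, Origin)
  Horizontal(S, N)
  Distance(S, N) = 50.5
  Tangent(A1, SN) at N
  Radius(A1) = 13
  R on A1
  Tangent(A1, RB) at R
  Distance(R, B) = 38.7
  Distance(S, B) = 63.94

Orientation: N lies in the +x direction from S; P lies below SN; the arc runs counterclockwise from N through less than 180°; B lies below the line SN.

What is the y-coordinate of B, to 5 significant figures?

-51.728

Checks: |PN| = 13.00 ✓; |PR| = 13.00 ✓; ∠(PR, RB) = 90.00° ✓; |RB| = 38.70 ✓; |SB| = 63.94 ✓.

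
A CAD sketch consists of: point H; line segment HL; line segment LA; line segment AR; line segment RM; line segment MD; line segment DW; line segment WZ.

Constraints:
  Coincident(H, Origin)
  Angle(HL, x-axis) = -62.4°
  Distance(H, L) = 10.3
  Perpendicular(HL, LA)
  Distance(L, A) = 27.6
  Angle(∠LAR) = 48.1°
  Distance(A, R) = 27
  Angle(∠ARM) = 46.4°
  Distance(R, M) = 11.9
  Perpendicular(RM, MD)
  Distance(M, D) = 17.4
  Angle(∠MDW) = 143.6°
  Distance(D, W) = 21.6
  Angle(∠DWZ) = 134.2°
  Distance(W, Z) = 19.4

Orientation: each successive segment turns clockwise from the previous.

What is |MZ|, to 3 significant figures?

49.3

H is at the origin; HL runs at -62.4° with length 10.3, so L = (4.77, -9.13). The perpendicularity gives LA at right angles to HL, so LA runs at -152°; with |LA| = 27.6, A = (-19.7, -21.9). ∠LAR = 48.1° gives AR at 75.7° from the x-axis; with |AR| = 27.0, R = (-13.0, 4.25). ∠ARM = 46.4° gives RM at -57.9° from the x-axis; with |RM| = 11.9, M = (-6.69, -5.83). The perpendicularity gives MD at right angles to RM, so MD runs at -148°; with |MD| = 17.4, D = (-21.4, -15.1). ∠MDW = 143.6° gives DW at 176° from the x-axis; with |DW| = 21.6, W = (-43.0, -13.5). ∠DWZ = 134.2° gives WZ at 130° from the x-axis; with |WZ| = 19.4, Z = (-55.4, 1.42). Then |MZ| = |Z − M| = 49.3.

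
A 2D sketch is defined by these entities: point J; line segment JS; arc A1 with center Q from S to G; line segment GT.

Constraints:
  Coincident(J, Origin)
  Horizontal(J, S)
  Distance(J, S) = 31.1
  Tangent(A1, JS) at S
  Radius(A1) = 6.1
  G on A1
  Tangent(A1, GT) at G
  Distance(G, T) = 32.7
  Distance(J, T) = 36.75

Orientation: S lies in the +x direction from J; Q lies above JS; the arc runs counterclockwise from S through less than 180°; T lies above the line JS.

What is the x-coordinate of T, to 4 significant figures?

13.36

J is at the origin; JS is horizontal with |JS| = 31.1 and S on the +x side, so S = (31.10, 0.000). A1 meets JS tangentially, so QS is at right angles to JS, so Q = S + (0, 6.1) = (31.10, 6.100). Since QG ⟂ GT (tangency), |QT| = √(6.1² + 32.7²) = 33.26 regardless of where G sits on A1. So T lies on both circle(J, 36.75) and circle(Q, 33.26); the above-JS intersection is T = (13.36, 34.24). G is the foot of the tangent from T: G = (35.58, 10.24).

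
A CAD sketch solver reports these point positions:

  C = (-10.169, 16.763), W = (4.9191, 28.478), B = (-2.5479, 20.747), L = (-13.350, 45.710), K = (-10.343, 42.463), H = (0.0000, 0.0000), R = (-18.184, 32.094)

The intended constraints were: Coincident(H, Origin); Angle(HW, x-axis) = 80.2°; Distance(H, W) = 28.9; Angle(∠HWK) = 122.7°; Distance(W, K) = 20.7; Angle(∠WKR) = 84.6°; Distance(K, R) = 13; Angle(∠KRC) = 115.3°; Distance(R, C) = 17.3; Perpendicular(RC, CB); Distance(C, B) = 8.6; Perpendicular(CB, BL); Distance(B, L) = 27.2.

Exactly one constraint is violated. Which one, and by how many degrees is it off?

Perpendicular(CB, BL) — off by 4.20°.

H = (0.00, 0.00) ✓; HW at 80.20° ✓; |HW| = 28.90 ✓; ∠HWK = 122.7° ✓; |WK| = 20.70 ✓; ∠WKR = 84.60° ✓; |KR| = 13.00 ✓; ∠KRC = 115.3° ✓; |RC| = 17.30 ✓; ∠(RC, CB) = 90.00° ✓; |CB| = 8.600 ✓; ∠(CB, BL) = 85.80° ✗; |BL| = 27.20 ✓.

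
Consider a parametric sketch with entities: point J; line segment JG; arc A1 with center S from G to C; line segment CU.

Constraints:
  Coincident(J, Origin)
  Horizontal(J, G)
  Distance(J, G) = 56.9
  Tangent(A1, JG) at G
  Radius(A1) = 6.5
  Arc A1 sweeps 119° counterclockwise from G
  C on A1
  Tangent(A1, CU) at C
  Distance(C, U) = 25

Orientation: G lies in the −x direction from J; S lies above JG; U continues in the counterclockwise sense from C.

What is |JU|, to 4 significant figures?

70.74

On A1, G sits at bearing -90° from S; a 119° counterclockwise sweep puts C at bearing 29°, so C = S + 6.5·(cos 29°, sin 29°) = (-51.21, 9.651). The tangent condition forces SC to be normal to CU, so CU runs along (−sin 29°, cos 29°); with |CU| = 25.0, U = (-63.34, 31.52). Then |JU| = |U − J| = 70.74.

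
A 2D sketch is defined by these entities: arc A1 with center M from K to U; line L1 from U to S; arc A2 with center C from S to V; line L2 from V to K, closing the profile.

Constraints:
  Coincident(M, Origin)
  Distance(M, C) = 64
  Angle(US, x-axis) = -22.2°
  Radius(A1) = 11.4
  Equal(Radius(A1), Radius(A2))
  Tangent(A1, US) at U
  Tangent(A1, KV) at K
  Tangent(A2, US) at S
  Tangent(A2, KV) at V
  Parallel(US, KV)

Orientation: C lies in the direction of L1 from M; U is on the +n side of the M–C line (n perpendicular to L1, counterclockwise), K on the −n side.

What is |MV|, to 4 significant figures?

65.01

The slot axis is L1's direction at -22.2°, so u = (cos -22.2°, sin -22.2°) = (0.9259, -0.3778) and n = (−sin -22.2°, cos -22.2°) = (0.3778, 0.9259). M is at the origin and C lies 64.0 along u from M, so C = 64.0·u = (59.26, -24.18). Tangency of A1 to both parallel lines with radius 11.4 puts U and K at M ± 11.4·n: U = (4.307, 10.55), K = (-4.307, -10.55). Equal radii place S and V the same way about C: S = C + 11.4·n = (63.56, -13.63), V = C − 11.4·n = (54.95, -34.74). Then |MV| = |V − M| = 65.01.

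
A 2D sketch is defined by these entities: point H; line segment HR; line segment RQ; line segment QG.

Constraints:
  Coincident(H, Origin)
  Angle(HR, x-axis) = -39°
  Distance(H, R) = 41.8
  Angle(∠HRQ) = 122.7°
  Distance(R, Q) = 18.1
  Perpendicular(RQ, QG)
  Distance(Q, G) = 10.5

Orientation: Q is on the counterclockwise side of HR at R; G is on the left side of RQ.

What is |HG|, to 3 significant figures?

47.6

H is at the origin; HR runs at -39.0° with length 41.8, so R = 41.8·(cos -39.0°, sin -39.0°) = (32.5, -26.3). ∠HRQ = 122.7°, so RQ runs at -39.0° + (180° − 122.7°) = 18.3° from the x-axis; with |RQ| = 18.1, Q = R + 18.1·(cos 18.3°, sin 18.3°) = (49.7, -20.6). RQ is perpendicular to QG; with |QG| = 10.5 on the left of RQ, G = Q + 10.5·(-0.314, 0.949) = (46.4, -10.7). Then |HG| = |G − H| = 47.6.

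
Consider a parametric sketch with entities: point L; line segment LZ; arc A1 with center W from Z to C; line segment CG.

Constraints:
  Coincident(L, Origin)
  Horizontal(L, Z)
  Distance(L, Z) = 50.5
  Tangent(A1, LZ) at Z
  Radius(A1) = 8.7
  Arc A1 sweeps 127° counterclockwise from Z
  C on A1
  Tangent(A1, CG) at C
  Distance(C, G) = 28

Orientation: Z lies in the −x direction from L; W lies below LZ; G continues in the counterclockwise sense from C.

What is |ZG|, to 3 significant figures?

37.6

On A1, Z sits at bearing 90° from W; a 127° counterclockwise sweep puts C at bearing 217°, so C = W + 8.7·(cos 217°, sin 217°) = (-57.4, -13.9). Tangency of A1 to CG means the radius WC is perpendicular to CG, so CG runs along (−sin 217°, cos 217°); with |CG| = 28.0, G = (-40.6, -36.3). Then |ZG| = |G − Z| = 37.6.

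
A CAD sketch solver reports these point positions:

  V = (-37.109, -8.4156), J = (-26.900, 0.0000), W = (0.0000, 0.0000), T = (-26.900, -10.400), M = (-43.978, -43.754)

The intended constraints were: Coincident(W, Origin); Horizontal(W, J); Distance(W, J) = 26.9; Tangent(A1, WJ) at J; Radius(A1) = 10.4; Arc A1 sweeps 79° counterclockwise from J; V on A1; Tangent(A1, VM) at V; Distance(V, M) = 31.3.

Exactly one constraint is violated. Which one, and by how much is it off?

Distance(V, M) = 31.3 — off by 4.70.

W = (0.00, 0.00) ✓; W.y = 0.00, J.y = 0.00 ✓; |WJ| = 26.90 ✓; ∠(TJ, JW) = 90.00° ✓; |TJ| = 10.40 ✓; bearing(T→V) − bearing(T→J) = 79.00° ✓; |TV| = 10.40 ✓; ∠(TV, VM) = 90.00° ✓; |VM| = 36.00 ✗.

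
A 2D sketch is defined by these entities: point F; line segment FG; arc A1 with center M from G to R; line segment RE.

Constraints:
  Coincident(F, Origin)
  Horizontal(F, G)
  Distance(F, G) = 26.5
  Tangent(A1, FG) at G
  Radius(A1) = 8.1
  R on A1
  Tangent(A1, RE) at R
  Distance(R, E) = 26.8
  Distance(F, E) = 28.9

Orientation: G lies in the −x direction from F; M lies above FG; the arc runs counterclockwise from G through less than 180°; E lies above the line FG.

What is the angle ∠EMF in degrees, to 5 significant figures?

62.498°

F is at the origin; FG is horizontal with |FG| = 26.5 and G on the −x side, so G = (-26.500, 0.0000). Tangency of A1 to FG means the radius MG is perpendicular to FG, so M = G + (0, 8.1) = (-26.500, 8.1000). Since MR ⟂ RE (tangency), |ME| = √(8.1² + 26.8²) = 27.997 regardless of where R sits on A1. So E lies on both circle(F, 28.9) and circle(M, 27.997); the above-FG intersection is E = (-6.8771, 28.070). R is the foot of the tangent from E: R = (-19.327, 4.3372).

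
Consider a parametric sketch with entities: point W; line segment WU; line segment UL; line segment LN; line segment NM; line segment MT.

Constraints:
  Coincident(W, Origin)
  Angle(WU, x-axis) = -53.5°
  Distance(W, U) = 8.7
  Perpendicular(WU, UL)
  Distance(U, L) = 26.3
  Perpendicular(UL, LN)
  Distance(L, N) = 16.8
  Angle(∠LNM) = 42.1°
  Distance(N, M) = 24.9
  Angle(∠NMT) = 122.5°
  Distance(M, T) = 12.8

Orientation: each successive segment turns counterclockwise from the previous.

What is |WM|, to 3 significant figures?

14.1

W is at the origin; WU runs at -53.5° with length 8.7, so U = (5.17, -6.99). The perpendicularity gives UL at right angles to WU, so UL runs at 36.5°; with |UL| = 26.3, L = (26.3, 8.65). UL is perpendicular to LN, so LN runs at 126°; with |LN| = 16.8, N = (16.3, 22.2). ∠LNM = 42.1° gives NM at -95.6° from the x-axis; with |NM| = 24.9, M = (13.9, -2.63). Then |WM| = |M − W| = 14.1.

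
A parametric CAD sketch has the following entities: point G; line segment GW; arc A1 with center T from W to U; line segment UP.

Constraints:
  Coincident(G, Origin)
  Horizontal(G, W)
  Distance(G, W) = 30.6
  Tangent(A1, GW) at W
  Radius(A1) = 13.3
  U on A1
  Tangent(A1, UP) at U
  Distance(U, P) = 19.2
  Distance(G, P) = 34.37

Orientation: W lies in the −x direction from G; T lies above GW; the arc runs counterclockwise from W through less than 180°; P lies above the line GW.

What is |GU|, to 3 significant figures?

21.0

Checks: |TU| = 13.30 ✓; ∠(TU, UP) = 90.00° ✓; |UP| = 19.20 ✓; |GP| = 34.37 ✓.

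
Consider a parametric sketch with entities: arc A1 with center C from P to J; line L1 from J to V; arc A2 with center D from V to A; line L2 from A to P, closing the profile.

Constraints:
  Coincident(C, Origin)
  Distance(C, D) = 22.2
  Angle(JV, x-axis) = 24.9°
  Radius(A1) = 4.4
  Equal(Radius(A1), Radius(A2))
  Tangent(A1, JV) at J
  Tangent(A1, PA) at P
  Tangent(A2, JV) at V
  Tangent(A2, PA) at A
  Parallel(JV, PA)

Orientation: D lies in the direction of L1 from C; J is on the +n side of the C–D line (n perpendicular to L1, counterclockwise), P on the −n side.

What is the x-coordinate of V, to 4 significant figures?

18.28

The slot axis is L1's direction at 24.9°, so u = (cos 24.9°, sin 24.9°) = (0.9070, 0.4210) and n = (−sin 24.9°, cos 24.9°) = (-0.4210, 0.9070). C is at the origin and D lies 22.2 along u from C, so D = 22.2·u = (20.14, 9.347). Tangency of A1 to both parallel lines with radius 4.4 puts J and P at C ± 4.4·n: J = (-1.853, 3.991), P = (1.853, -3.991). Equal radii place V and A the same way about D: V = D + 4.4·n = (18.28, 13.34), A = D − 4.4·n = (21.99, 5.356). So V.x = 18.28.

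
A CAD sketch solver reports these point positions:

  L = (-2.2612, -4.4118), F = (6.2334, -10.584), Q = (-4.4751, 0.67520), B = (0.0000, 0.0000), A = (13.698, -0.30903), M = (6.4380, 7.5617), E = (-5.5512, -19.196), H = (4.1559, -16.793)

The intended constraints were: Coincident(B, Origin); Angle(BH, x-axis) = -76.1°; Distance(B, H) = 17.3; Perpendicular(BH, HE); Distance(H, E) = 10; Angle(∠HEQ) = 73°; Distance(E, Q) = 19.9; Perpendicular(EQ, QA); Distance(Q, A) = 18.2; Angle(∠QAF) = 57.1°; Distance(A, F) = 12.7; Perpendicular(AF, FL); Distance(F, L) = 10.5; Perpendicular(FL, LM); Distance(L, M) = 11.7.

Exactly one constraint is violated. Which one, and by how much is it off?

Distance(L, M) = 11.7 — off by 3.10.

B = (0.00, 0.00) ✓; BH at -76.10° ✓; |BH| = 17.30 ✓; ∠(BH, HE) = 90.00° ✓; |HE| = 10.00 ✓; ∠HEQ = 73.00° ✓; |EQ| = 19.90 ✓; ∠(EQ, QA) = 90.00° ✓; |QA| = 18.20 ✓; ∠QAF = 57.10° ✓; |AF| = 12.70 ✓; ∠(AF, FL) = 90.00° ✓; |FL| = 10.50 ✓; ∠(FL, LM) = 90.00° ✓; |LM| = 14.80 ✗.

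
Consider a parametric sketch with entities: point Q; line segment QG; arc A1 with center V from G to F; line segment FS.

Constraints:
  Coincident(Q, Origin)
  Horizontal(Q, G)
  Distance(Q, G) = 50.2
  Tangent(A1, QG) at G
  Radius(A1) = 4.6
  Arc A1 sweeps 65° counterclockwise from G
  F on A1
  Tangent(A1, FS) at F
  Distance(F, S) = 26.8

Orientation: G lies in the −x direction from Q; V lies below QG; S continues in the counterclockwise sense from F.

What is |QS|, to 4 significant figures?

71.01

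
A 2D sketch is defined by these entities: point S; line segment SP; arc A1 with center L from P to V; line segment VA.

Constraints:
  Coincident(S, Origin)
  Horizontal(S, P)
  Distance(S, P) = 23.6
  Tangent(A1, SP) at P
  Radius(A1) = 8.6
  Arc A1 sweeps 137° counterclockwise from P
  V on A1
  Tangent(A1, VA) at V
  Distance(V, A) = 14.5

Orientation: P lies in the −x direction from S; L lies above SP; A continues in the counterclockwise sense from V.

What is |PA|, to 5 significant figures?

25.228

S is at the origin; SP is horizontal with |SP| = 23.6 and P on the −x side, so P = (-23.600, 0.0000). The tangent condition forces LP to be normal to SP, so L = P + (0, 8.6) = (-23.600, 8.6000). On A1, P sits at bearing -90° from L; a 137° counterclockwise sweep puts V at bearing 47°, so V = L + 8.6·(cos 47°, sin 47°) = (-17.735, 14.890). Tangency of A1 to VA means the radius LV is perpendicular to VA, so VA runs along (−sin 47°, cos 47°); with |VA| = 14.5, A = (-28.339, 24.779). Then |PA| = |A − P| = 25.228.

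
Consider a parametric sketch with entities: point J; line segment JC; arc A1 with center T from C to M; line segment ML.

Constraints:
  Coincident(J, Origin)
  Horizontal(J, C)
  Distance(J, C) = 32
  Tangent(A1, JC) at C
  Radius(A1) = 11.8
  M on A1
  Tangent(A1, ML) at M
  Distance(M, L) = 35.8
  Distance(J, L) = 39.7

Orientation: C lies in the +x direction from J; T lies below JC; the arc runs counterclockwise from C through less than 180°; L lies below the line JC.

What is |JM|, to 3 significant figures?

22.4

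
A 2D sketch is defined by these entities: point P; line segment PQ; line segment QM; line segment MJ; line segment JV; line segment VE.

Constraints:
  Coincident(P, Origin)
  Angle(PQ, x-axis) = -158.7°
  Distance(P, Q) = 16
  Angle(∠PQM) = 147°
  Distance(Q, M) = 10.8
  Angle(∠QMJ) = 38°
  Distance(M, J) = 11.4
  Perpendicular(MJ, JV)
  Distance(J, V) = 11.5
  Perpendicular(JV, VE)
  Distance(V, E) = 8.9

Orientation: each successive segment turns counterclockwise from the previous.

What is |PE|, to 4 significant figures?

22.22

P is at the origin; PQ runs at -158.7° with length 16.0, so Q = (-14.91, -5.812). ∠PQM = 147.0° gives QM at -125.7° from the x-axis; with |QM| = 10.8, M = (-21.21, -14.58). ∠QMJ = 38.0° gives MJ at 16.30° from the x-axis; with |MJ| = 11.4, J = (-10.27, -11.38). The perpendicularity gives JV at right angles to MJ, so JV runs at 106.3°; with |JV| = 11.5, V = (-13.50, -0.3452). JV is perpendicular to VE, so VE runs at -163.7°; with |VE| = 8.9, E = (-22.04, -2.843). Then |PE| = |E − P| = 22.22.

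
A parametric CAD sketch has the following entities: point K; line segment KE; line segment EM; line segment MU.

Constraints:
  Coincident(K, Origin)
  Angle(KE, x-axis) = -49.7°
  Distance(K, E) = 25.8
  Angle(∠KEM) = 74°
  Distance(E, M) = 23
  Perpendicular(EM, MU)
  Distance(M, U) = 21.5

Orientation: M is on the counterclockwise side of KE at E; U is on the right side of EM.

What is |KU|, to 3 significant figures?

49.0

K is at the origin; KE runs at -49.7° with length 25.8, so E = 25.8·(cos -49.7°, sin -49.7°) = (16.7, -19.7). ∠KEM = 74.0°, so EM runs at -49.7° + (180° − 74.0°) = 56.3° from the x-axis; with |EM| = 23.0, M = E + 23.0·(cos 56.3°, sin 56.3°) = (29.4, -0.542). The perpendicularity gives MU at right angles to EM; with |MU| = 21.5 on the right of EM, U = M + 21.5·(0.832, -0.555) = (47.3, -12.5). Then |KU| = |U − K| = 49.0.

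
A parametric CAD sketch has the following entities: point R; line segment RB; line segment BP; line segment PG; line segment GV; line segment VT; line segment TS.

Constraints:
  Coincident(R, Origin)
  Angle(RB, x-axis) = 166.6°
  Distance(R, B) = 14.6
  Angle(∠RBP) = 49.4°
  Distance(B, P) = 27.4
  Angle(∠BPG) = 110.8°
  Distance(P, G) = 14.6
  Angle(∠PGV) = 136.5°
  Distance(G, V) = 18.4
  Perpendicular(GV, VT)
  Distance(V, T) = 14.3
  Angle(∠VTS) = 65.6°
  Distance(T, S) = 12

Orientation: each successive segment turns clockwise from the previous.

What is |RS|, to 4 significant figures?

12.97

R is at the origin; RB runs at 166.6° with length 14.6, so B = (-14.20, 3.384). ∠RBP = 49.4° gives BP at 36.00° from the x-axis; with |BP| = 27.4, P = (7.965, 19.49). ∠BPG = 110.8° gives PG at -33.20° from the x-axis; with |PG| = 14.6, G = (20.18, 11.49). ∠PGV = 136.5° gives GV at -76.70° from the x-axis; with |GV| = 18.4, V = (24.41, -6.412). The perpendicularity gives VT at right angles to GV, so VT runs at -166.7°; with |VT| = 14.3, T = (10.50, -9.702). ∠VTS = 65.6° gives TS at 78.90° from the x-axis; with |TS| = 12.0, S = (12.81, 2.074). Then |RS| = |S − R| = 12.97.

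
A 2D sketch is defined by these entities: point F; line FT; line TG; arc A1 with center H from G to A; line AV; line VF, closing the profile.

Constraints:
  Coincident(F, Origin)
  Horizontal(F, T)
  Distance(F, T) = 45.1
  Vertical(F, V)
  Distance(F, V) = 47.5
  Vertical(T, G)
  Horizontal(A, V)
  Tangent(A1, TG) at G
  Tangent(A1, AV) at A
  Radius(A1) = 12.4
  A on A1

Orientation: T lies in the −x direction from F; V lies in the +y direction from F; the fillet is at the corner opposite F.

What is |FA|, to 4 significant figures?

57.67

F is at the origin; FT is horizontal with |FT| = 45.1 and T on the −x side, so T = (-45.10, 0.000). F and V share the same x with |FV| = 47.5 and V on the +y side, so V = (0.000, 47.50). The virtual corner opposite F is at (-45.10, 47.50). The tangent condition forces HG to be normal to TG and tangency of A1 to AV means the radius HA is perpendicular to AV, with radius 12.4, so the center H sits 12.4 in from both sides at H = (-32.70, 35.10). That places the tangent points at G = (-45.10, 35.10) on TG and A = (-32.70, 47.50) on AV. Then |FA| = |A − F| = 57.67.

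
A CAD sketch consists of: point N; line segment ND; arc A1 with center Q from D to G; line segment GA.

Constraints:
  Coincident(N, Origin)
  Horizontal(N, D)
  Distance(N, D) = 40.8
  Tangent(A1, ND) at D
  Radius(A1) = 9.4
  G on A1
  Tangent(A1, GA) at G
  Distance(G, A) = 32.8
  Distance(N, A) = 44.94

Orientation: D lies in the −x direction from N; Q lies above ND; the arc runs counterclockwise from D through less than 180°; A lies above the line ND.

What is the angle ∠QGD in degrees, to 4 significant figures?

52.65°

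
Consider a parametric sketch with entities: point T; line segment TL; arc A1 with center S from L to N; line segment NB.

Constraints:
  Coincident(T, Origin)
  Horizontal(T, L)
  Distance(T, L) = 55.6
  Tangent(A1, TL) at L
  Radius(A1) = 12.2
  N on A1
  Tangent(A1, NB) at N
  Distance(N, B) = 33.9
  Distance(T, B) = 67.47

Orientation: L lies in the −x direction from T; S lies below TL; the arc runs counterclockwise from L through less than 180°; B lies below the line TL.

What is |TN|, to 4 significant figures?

68.54

Checks: |SN| = 12.20 ✓; ∠(SN, NB) = 90.00° ✓; |NB| = 33.90 ✓; |TB| = 67.47 ✓.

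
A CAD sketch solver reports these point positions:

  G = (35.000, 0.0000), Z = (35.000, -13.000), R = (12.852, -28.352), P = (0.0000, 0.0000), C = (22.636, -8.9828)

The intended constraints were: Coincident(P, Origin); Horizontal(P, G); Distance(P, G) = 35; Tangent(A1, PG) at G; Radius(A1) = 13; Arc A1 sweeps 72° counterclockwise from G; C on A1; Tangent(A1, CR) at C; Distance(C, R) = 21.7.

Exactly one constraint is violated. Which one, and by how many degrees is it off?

Tangent(A1, CR) at C — off by 8.80°.

P = (0.00, 0.00) ✓; P.y = 0.00, G.y = 0.00 ✓; |PG| = 35.00 ✓; ∠(ZG, GP) = 90.00° ✓; |ZG| = 13.00 ✓; bearing(Z→C) − bearing(Z→G) = 72.00° ✓; |ZC| = 13.00 ✓; ∠(ZC, CR) = 98.80° ✗; |CR| = 21.70 ✓.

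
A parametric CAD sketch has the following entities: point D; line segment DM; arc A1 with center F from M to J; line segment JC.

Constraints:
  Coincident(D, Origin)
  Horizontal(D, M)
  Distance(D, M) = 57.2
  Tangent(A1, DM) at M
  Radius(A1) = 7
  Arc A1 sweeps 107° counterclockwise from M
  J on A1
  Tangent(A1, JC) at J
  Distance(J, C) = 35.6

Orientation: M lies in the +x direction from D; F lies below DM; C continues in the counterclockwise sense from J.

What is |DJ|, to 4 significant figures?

51.31

D is at the origin; DM is horizontal with |DM| = 57.2 and M on the +x side, so M = (57.20, 0.000). Tangency of A1 to DM means the radius FM is perpendicular to DM, so F = M + (0, -7) = (57.20, -7.000). On A1, M sits at bearing 90° from F; a 107° counterclockwise sweep puts J at bearing 197°, so J = F + 7.0·(cos 197°, sin 197°) = (50.51, -9.047). Then |DJ| = |J − D| = 51.31.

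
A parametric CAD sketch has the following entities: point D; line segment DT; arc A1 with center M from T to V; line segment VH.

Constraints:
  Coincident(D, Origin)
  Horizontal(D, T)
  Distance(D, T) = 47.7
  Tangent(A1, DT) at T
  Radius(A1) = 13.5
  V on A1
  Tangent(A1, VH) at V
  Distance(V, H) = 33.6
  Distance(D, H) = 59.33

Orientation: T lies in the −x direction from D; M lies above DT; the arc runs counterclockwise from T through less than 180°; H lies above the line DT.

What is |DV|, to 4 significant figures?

36.96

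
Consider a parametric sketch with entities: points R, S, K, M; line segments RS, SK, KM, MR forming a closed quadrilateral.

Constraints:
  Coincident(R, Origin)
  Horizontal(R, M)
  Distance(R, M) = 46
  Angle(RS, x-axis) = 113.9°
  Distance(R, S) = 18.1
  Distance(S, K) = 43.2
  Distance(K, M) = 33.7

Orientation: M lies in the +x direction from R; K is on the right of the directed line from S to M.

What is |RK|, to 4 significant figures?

25.75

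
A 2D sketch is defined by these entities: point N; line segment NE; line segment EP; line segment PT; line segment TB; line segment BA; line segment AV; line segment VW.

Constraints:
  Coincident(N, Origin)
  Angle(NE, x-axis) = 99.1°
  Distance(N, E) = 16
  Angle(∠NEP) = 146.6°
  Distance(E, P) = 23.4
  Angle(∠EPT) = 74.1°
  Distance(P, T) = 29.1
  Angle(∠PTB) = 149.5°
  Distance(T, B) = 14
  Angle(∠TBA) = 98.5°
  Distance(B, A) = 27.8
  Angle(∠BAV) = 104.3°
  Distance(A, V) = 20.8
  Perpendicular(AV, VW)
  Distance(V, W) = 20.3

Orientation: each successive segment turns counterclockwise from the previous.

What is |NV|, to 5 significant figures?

8.8726

N is at the origin; NE runs at 99.1° with length 16.0, so E = (-2.5305, 15.799). ∠NEP = 146.6° gives EP at 132.50° from the x-axis; with |EP| = 23.4, P = (-18.339, 33.051). ∠EPT = 74.1° gives PT at -121.60° from the x-axis; with |PT| = 29.1, T = (-33.587, 8.2657). ∠PTB = 149.5° gives TB at -91.100° from the x-axis; with |TB| = 14.0, B = (-33.856, -5.7318). ∠TBA = 98.5° gives BA at -9.6000° from the x-axis; with |BA| = 27.8, A = (-6.4454, -10.368). ∠BAV = 104.3° gives AV at 66.100° from the x-axis; with |AV| = 20.8, V = (1.9815, 8.6485). Then |NV| = |V − N| = 8.8726.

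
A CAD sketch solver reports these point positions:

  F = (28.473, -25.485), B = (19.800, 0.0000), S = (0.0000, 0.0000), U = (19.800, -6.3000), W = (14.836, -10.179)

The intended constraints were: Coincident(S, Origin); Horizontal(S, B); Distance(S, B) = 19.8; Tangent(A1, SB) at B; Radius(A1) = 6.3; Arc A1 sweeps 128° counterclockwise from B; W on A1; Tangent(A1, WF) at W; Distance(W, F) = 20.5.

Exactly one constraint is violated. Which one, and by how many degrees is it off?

Tangent(A1, WF) at W — off by 3.69°.

S = (0.00, 0.00) ✓; S.y = 0.00, B.y = 0.00 ✓; |SB| = 19.80 ✓; ∠(UB, BS) = 90.00° ✓; |UB| = 6.300 ✓; bearing(U→W) − bearing(U→B) = 128.0° ✓; |UW| = 6.300 ✓; ∠(UW, WF) = 86.31° ✗; |WF| = 20.50 ✓.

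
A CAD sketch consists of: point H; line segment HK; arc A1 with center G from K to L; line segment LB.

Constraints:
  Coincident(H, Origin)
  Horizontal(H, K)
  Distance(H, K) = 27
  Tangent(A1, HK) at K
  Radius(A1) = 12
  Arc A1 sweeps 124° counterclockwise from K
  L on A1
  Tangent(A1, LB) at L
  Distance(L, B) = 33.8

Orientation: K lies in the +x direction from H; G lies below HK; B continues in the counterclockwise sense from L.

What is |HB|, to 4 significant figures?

58.96

H is at the origin; HK is horizontal with |HK| = 27.0 and K on the +x side, so K = (27.00, 0.000). The tangent condition forces GK to be normal to HK, so G = K + (0, -12) = (27.00, -12.00). On A1, K sits at bearing 90° from G; a 124° counterclockwise sweep puts L at bearing 214°, so L = G + 12.0·(cos 214°, sin 214°) = (17.05, -18.71). Tangency of A1 to LB means the radius GL is perpendicular to LB, so LB runs along (−sin 214°, cos 214°); with |LB| = 33.8, B = (35.95, -46.73). Then |HB| = |B − H| = 58.96.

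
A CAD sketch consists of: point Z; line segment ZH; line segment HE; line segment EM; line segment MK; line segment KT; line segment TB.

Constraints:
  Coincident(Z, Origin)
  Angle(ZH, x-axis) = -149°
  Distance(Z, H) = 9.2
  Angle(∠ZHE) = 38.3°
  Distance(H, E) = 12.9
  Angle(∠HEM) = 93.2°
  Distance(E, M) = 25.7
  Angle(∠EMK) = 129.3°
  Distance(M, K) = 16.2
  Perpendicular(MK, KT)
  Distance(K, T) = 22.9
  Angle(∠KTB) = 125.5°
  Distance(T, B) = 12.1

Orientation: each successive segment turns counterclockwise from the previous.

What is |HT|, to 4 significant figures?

23.66

Z is at the origin; ZH runs at -149.0° with length 9.2, so H = (-7.886, -4.738). ∠ZHE = 38.3° gives HE at -7.300° from the x-axis; with |HE| = 12.9, E = (4.909, -6.377). ∠HEM = 93.2° gives EM at 79.50° from the x-axis; with |EM| = 25.7, M = (9.593, 18.89). ∠EMK = 129.3° gives MK at 130.2° from the x-axis; with |MK| = 16.2, K = (-0.8635, 31.27). MK is perpendicular to KT, so KT runs at -139.8°; with |KT| = 22.9, T = (-18.35, 16.48). Then |HT| = |T − H| = 23.66.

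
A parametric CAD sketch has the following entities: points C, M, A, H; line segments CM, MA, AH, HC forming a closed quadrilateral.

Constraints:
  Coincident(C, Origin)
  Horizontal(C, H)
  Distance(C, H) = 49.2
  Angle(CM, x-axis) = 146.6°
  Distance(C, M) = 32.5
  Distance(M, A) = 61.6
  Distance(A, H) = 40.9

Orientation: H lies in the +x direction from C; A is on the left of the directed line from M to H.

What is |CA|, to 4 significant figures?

48.47

Checks: CM at 146.6° ✓; |MA| = 61.60 ✓; |AH| = 40.90 ✓.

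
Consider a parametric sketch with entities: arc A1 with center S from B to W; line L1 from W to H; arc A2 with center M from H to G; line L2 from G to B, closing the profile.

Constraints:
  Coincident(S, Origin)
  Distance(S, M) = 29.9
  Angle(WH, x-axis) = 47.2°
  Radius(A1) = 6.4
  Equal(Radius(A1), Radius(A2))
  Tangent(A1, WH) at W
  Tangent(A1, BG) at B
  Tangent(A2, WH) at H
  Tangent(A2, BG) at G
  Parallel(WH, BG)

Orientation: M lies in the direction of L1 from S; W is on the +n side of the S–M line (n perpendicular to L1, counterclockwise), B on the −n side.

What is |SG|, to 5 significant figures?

30.577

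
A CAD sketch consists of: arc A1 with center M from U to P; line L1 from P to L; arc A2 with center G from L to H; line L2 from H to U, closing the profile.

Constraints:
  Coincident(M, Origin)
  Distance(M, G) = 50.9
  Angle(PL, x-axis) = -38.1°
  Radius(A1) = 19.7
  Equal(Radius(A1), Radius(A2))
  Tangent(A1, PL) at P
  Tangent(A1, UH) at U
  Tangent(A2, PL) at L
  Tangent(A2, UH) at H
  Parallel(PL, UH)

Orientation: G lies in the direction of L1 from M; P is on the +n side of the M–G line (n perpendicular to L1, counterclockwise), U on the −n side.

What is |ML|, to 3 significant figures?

54.6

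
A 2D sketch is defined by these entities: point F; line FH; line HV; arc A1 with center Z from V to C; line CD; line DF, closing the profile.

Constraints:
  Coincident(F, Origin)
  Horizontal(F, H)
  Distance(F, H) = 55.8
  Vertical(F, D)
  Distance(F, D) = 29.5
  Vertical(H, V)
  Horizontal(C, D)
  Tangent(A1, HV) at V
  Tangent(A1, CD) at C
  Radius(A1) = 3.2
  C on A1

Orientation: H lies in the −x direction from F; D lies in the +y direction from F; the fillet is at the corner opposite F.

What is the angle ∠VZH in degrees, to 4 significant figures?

83.06°

F is at the origin; F and H share the same y with |FH| = 55.8 and H on the −x side, so H = (-55.80, 0.000). FD is vertical with |FD| = 29.5 and D on the +y side, so D = (0.000, 29.50). The virtual corner opposite F is at (-55.80, 29.50). The tangent condition forces ZV to be normal to HV and A1 meets CD tangentially, so ZC is at right angles to CD, with radius 3.2, so the center Z sits 3.2 in from both sides at Z = (-52.60, 26.30). That places the tangent points at V = (-55.80, 26.30) on HV and C = (-52.60, 29.50) on CD. Then cos ∠VZH = ZV·ZH / (|ZV||ZH|), giving 83.06°.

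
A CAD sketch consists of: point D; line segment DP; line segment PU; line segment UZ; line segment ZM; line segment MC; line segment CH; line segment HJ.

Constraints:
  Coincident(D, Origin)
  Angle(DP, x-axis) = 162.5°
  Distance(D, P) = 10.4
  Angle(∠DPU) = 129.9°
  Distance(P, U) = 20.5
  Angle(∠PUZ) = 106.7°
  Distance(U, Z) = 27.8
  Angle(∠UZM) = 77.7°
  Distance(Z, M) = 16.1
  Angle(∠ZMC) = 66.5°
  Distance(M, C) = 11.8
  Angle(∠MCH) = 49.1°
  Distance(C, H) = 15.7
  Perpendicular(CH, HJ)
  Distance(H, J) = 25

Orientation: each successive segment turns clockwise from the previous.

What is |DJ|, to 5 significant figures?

36.017

D is at the origin; DP runs at 162.5° with length 10.4, so P = (-9.9187, 3.1273). ∠DPU = 129.9° gives PU at 112.40° from the x-axis; with |PU| = 20.5, U = (-17.731, 22.081). ∠PUZ = 106.7° gives UZ at 39.100° from the x-axis; with |UZ| = 27.8, Z = (3.8435, 39.613). ∠UZM = 77.7° gives ZM at -63.200° from the x-axis; with |ZM| = 16.1, M = (11.103, 25.243). ∠ZMC = 66.5° gives MC at -176.70° from the x-axis; with |MC| = 11.8, C = (-0.67781, 24.563). ∠MCH = 49.1° gives CH at 52.400° from the x-axis; with |CH| = 15.7, H = (8.9015, 37.002). CH ⟂ HJ, so HJ runs at -37.600°; with |HJ| = 25.0, J = (28.709, 21.749). Then |DJ| = |J − D| = 36.017.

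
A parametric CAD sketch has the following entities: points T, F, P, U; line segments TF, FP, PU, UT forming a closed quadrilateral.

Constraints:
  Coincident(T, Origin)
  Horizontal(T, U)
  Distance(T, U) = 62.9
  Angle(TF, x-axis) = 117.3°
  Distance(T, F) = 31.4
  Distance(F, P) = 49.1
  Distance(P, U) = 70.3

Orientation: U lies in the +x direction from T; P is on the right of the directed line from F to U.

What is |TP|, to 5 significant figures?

20.660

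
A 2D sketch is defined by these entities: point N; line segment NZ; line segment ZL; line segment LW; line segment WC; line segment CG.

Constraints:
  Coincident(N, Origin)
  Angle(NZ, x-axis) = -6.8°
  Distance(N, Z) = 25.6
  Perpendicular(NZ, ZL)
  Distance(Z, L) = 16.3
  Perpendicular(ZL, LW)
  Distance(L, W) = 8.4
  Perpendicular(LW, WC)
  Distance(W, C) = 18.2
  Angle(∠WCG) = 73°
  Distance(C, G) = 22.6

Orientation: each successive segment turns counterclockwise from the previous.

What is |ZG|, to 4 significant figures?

14.03

N is at the origin; NZ runs at -6.8° with length 25.6, so Z = (25.42, -3.031). The perpendicularity gives ZL at right angles to NZ, so ZL runs at 83.20°; with |ZL| = 16.3, L = (27.35, 13.15). ZL is perpendicular to LW, so LW runs at 173.2°; with |LW| = 8.4, W = (19.01, 14.15). LW ⟂ WC, so WC runs at -96.80°; with |WC| = 18.2, C = (16.85, -3.923). ∠WCG = 73.0° gives CG at 10.20° from the x-axis; with |CG| = 22.6, G = (39.10, 0.07893). Then |ZG| = |G − Z| = 14.03.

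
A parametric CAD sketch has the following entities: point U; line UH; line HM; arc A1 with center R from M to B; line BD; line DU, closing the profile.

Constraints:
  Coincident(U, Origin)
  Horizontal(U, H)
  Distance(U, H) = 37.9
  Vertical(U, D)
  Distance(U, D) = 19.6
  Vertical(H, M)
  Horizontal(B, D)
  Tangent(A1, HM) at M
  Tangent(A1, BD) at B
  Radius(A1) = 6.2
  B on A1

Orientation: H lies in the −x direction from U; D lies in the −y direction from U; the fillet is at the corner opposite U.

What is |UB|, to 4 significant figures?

37.27

The virtual corner opposite U is at (-37.90, -19.60). A1 meets HM tangentially, so RM is at right angles to HM and tangency of A1 to BD means the radius RB is perpendicular to BD, with radius 6.2, so the center R sits 6.2 in from both sides at R = (-31.70, -13.40). That places the tangent points at M = (-37.90, -13.40) on HM and B = (-31.70, -19.60) on BD. Then |UB| = |B − U| = 37.27.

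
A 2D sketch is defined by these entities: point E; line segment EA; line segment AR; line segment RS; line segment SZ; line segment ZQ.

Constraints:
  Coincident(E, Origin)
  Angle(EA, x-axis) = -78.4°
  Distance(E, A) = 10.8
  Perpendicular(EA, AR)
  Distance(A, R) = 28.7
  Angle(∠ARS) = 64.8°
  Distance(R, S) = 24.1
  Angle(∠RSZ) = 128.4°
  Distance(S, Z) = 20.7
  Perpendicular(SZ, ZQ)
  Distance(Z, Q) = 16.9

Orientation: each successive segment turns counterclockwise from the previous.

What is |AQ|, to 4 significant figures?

11.52

E is at the origin; EA runs at -78.4° with length 10.8, so A = (2.172, -10.58). The perpendicularity gives AR at right angles to EA, so AR runs at 11.60°; with |AR| = 28.7, R = (30.29, -4.808). ∠ARS = 64.8° gives RS at 126.8° from the x-axis; with |RS| = 24.1, S = (15.85, 14.49). ∠RSZ = 128.4° gives SZ at 178.4° from the x-axis; with |SZ| = 20.7, Z = (-4.843, 15.07). SZ ⟂ ZQ, so ZQ runs at -91.60°; with |ZQ| = 16.9, Q = (-5.315, -1.826). Then |AQ| = |Q − A| = 11.52.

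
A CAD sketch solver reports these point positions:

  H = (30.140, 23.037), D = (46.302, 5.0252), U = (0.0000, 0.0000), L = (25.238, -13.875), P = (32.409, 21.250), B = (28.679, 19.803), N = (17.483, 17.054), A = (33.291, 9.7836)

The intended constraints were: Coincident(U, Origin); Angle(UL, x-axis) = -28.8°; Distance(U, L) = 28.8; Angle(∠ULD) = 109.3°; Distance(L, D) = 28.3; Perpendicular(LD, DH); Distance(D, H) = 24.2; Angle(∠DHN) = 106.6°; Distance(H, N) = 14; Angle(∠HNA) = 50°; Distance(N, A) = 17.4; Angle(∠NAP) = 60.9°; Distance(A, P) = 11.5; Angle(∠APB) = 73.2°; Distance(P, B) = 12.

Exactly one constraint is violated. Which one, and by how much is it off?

Distance(P, B) = 12 — off by 8.00.

U = (0.00, 0.00) ✓; UL at -28.80° ✓; |UL| = 28.80 ✓; ∠ULD = 109.3° ✓; |LD| = 28.30 ✓; ∠(LD, DH) = 90.00° ✓; |DH| = 24.20 ✓; ∠DHN = 106.6° ✓; |HN| = 14.00 ✓; ∠HNA = 50.00° ✓; |NA| = 17.40 ✓; ∠NAP = 60.90° ✓; |AP| = 11.50 ✓; ∠APB = 73.20° ✓; |PB| = 4.001 ✗.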